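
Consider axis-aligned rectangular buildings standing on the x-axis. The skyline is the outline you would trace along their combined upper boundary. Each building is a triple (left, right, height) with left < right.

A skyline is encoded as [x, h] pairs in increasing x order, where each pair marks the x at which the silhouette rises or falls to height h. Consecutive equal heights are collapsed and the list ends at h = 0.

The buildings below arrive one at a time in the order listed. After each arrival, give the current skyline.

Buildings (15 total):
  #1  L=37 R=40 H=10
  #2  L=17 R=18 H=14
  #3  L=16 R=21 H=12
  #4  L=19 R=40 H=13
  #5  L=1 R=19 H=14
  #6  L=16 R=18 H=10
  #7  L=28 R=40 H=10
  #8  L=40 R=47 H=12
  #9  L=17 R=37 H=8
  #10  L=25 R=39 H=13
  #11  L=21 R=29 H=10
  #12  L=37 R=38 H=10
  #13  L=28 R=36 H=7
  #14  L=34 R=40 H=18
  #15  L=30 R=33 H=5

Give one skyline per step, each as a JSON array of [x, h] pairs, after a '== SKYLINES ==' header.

== SKYLINES ==
[[37,10],[40,0]]
[[17,14],[18,0],[37,10],[40,0]]
[[16,12],[17,14],[18,12],[21,0],[37,10],[40,0]]
[[16,12],[17,14],[18,12],[19,13],[40,0]]
[[1,14],[19,13],[40,0]]
[[1,14],[19,13],[40,0]]
[[1,14],[19,13],[40,0]]
[[1,14],[19,13],[40,12],[47,0]]
[[1,14],[19,13],[40,12],[47,0]]
[[1,14],[19,13],[40,12],[47,0]]
[[1,14],[19,13],[40,12],[47,0]]
[[1,14],[19,13],[40,12],[47,0]]
[[1,14],[19,13],[40,12],[47,0]]
[[1,14],[19,13],[34,18],[40,12],[47,0]]
[[1,14],[19,13],[34,18],[40,12],[47,0]]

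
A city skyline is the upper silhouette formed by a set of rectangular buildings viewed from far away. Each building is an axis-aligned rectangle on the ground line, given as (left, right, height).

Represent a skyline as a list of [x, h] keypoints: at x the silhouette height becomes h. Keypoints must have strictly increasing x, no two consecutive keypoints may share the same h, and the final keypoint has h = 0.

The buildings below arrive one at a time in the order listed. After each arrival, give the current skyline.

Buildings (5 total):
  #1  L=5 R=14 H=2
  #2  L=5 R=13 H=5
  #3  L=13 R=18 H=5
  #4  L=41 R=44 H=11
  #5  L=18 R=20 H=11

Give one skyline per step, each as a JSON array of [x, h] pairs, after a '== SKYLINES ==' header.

== SKYLINES ==
[[5,2],[14,0]]
[[5,5],[13,2],[14,0]]
[[5,5],[18,0]]
[[5,5],[18,0],[41,11],[44,0]]
[[5,5],[18,11],[20,0],[41,11],[44,0]]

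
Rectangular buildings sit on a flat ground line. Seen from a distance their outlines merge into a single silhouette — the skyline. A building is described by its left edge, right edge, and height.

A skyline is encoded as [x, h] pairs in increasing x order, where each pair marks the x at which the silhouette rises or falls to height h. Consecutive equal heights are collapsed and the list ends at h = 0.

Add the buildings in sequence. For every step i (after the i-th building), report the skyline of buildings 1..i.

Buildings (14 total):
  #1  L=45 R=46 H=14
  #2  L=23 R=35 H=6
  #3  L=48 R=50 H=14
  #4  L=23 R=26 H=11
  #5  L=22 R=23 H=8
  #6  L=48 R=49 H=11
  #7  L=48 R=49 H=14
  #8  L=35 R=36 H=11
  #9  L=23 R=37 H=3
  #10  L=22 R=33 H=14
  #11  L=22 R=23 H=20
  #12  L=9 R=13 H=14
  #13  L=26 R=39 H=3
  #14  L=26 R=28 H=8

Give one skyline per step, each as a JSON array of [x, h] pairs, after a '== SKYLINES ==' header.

== SKYLINES ==
[[45,14],[46,0]]
[[23,6],[35,0],[45,14],[46,0]]
[[23,6],[35,0],[45,14],[46,0],[48,14],[50,0]]
[[23,11],[26,6],[35,0],[45,14],[46,0],[48,14],[50,0]]
[[22,8],[23,11],[26,6],[35,0],[45,14],[46,0],[48,14],[50,0]]
[[22,8],[23,11],[26,6],[35,0],[45,14],[46,0],[48,14],[50,0]]
[[22,8],[23,11],[26,6],[35,0],[45,14],[46,0],[48,14],[50,0]]
[[22,8],[23,11],[26,6],[35,11],[36,0],[45,14],[46,0],[48,14],[50,0]]
[[22,8],[23,11],[26,6],[35,11],[36,3],[37,0],[45,14],[46,0],[48,14],[50,0]]
[[22,14],[33,6],[35,11],[36,3],[37,0],[45,14],[46,0],[48,14],[50,0]]
[[22,20],[23,14],[33,6],[35,11],[36,3],[37,0],[45,14],[46,0],[48,14],[50,0]]
[[9,14],[13,0],[22,20],[23,14],[33,6],[35,11],[36,3],[37,0],[45,14],[46,0],[48,14],[50,0]]
[[9,14],[13,0],[22,20],[23,14],[33,6],[35,11],[36,3],[39,0],[45,14],[46,0],[48,14],[50,0]]
[[9,14],[13,0],[22,20],[23,14],[33,6],[35,11],[36,3],[39,0],[45,14],[46,0],[48,14],[50,0]]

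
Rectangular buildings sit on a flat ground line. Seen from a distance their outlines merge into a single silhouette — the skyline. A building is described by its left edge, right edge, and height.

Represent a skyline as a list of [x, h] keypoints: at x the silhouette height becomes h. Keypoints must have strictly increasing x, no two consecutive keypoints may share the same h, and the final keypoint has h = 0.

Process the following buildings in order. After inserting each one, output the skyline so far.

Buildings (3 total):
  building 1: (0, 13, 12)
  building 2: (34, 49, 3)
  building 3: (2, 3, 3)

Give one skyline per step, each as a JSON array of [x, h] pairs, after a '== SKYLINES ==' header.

== SKYLINES ==
[[0,12],[13,0]]
[[0,12],[13,0],[34,3],[49,0]]
[[0,12],[13,0],[34,3],[49,0]]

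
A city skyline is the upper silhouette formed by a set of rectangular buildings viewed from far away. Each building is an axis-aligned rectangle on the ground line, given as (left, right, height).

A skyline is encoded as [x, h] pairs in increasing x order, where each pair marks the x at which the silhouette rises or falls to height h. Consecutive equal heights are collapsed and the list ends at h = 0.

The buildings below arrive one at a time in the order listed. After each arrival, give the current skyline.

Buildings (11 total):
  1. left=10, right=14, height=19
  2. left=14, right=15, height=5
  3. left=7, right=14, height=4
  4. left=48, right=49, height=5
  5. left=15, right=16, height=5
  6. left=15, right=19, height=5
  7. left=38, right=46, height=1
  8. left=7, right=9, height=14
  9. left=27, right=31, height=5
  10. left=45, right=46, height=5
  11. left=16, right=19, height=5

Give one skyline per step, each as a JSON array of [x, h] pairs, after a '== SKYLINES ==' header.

== SKYLINES ==
[[10,19],[14,0]]
[[10,19],[14,5],[15,0]]
[[7,4],[10,19],[14,5],[15,0]]
[[7,4],[10,19],[14,5],[15,0],[48,5],[49,0]]
[[7,4],[10,19],[14,5],[16,0],[48,5],[49,0]]
[[7,4],[10,19],[14,5],[19,0],[48,5],[49,0]]
[[7,4],[10,19],[14,5],[19,0],[38,1],[46,0],[48,5],[49,0]]
[[7,14],[9,4],[10,19],[14,5],[19,0],[38,1],[46,0],[48,5],[49,0]]
[[7,14],[9,4],[10,19],[14,5],[19,0],[27,5],[31,0],[38,1],[46,0],[48,5],[49,0]]
[[7,14],[9,4],[10,19],[14,5],[19,0],[27,5],[31,0],[38,1],[45,5],[46,0],[48,5],[49,0]]
[[7,14],[9,4],[10,19],[14,5],[19,0],[27,5],[31,0],[38,1],[45,5],[46,0],[48,5],[49,0]]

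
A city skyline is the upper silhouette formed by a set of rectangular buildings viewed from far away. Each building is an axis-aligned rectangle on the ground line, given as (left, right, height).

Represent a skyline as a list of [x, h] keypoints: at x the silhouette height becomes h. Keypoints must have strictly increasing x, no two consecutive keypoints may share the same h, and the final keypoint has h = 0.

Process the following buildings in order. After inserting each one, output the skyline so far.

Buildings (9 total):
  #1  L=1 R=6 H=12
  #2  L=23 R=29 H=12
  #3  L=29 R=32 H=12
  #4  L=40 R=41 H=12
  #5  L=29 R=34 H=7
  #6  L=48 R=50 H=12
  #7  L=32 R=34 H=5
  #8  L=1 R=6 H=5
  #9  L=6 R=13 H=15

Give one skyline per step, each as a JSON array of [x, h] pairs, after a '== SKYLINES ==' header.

== SKYLINES ==
[[1,12],[6,0]]
[[1,12],[6,0],[23,12],[29,0]]
[[1,12],[6,0],[23,12],[32,0]]
[[1,12],[6,0],[23,12],[32,0],[40,12],[41,0]]
[[1,12],[6,0],[23,12],[32,7],[34,0],[40,12],[41,0]]
[[1,12],[6,0],[23,12],[32,7],[34,0],[40,12],[41,0],[48,12],[50,0]]
[[1,12],[6,0],[23,12],[32,7],[34,0],[40,12],[41,0],[48,12],[50,0]]
[[1,12],[6,0],[23,12],[32,7],[34,0],[40,12],[41,0],[48,12],[50,0]]
[[1,12],[6,15],[13,0],[23,12],[32,7],[34,0],[40,12],[41,0],[48,12],[50,0]]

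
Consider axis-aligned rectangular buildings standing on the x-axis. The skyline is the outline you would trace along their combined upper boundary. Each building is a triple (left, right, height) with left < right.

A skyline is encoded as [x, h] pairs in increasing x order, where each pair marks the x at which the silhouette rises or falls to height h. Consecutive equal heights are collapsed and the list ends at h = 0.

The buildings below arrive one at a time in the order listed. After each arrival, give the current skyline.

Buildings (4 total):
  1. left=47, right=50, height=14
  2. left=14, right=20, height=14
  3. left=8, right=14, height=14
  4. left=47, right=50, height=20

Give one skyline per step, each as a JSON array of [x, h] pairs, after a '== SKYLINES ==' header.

== SKYLINES ==
[[47,14],[50,0]]
[[14,14],[20,0],[47,14],[50,0]]
[[8,14],[20,0],[47,14],[50,0]]
[[8,14],[20,0],[47,20],[50,0]]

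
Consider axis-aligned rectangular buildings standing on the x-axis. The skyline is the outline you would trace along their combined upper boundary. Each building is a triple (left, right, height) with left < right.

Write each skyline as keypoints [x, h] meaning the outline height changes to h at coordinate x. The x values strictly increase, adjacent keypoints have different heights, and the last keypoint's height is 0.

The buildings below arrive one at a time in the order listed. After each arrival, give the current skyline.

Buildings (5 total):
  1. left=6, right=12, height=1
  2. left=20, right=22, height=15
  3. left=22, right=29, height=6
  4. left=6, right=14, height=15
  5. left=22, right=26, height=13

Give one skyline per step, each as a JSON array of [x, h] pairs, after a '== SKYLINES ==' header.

== SKYLINES ==
[[6,1],[12,0]]
[[6,1],[12,0],[20,15],[22,0]]
[[6,1],[12,0],[20,15],[22,6],[29,0]]
[[6,15],[14,0],[20,15],[22,6],[29,0]]
[[6,15],[14,0],[20,15],[22,13],[26,6],[29,0]]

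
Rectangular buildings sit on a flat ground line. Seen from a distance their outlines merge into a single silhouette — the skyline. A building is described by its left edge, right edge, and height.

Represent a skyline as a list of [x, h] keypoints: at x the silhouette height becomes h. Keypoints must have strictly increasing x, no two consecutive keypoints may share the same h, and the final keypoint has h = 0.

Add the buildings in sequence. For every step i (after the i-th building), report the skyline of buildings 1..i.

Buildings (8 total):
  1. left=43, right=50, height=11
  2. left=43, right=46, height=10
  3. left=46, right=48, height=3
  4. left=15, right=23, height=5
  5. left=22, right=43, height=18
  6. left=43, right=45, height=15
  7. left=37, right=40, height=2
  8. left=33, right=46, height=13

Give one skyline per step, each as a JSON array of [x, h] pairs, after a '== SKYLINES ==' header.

== SKYLINES ==
[[43,11],[50,0]]
[[43,11],[50,0]]
[[43,11],[50,0]]
[[15,5],[23,0],[43,11],[50,0]]
[[15,5],[22,18],[43,11],[50,0]]
[[15,5],[22,18],[43,15],[45,11],[50,0]]
[[15,5],[22,18],[43,15],[45,11],[50,0]]
[[15,5],[22,18],[43,15],[45,13],[46,11],[50,0]]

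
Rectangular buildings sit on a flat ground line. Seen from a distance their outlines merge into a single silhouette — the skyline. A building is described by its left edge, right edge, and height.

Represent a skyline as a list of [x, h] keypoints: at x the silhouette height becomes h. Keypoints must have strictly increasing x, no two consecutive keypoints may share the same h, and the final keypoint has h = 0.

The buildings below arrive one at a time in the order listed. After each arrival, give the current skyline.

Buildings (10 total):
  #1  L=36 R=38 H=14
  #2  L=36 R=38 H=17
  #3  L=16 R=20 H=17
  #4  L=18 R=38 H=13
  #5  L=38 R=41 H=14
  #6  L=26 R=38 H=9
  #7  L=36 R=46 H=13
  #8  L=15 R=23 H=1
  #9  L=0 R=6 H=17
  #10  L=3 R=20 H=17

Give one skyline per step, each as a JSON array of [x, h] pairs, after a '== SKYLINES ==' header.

== SKYLINES ==
[[36,14],[38,0]]
[[36,17],[38,0]]
[[16,17],[20,0],[36,17],[38,0]]
[[16,17],[20,13],[36,17],[38,0]]
[[16,17],[20,13],[36,17],[38,14],[41,0]]
[[16,17],[20,13],[36,17],[38,14],[41,0]]
[[16,17],[20,13],[36,17],[38,14],[41,13],[46,0]]
[[15,1],[16,17],[20,13],[36,17],[38,14],[41,13],[46,0]]
[[0,17],[6,0],[15,1],[16,17],[20,13],[36,17],[38,14],[41,13],[46,0]]
[[0,17],[20,13],[36,17],[38,14],[41,13],[46,0]]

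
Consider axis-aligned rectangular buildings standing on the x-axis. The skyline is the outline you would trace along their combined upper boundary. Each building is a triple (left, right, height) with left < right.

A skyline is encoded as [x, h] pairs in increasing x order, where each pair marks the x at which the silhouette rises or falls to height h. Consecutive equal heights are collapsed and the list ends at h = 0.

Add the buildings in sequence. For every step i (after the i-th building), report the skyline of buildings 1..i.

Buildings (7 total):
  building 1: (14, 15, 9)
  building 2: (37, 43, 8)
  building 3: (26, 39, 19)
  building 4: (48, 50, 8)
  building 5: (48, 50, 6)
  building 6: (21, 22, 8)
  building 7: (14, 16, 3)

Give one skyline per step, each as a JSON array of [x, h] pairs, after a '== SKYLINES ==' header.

== SKYLINES ==
[[14,9],[15,0]]
[[14,9],[15,0],[37,8],[43,0]]
[[14,9],[15,0],[26,19],[39,8],[43,0]]
[[14,9],[15,0],[26,19],[39,8],[43,0],[48,8],[50,0]]
[[14,9],[15,0],[26,19],[39,8],[43,0],[48,8],[50,0]]
[[14,9],[15,0],[21,8],[22,0],[26,19],[39,8],[43,0],[48,8],[50,0]]
[[14,9],[15,3],[16,0],[21,8],[22,0],[26,19],[39,8],[43,0],[48,8],[50,0]]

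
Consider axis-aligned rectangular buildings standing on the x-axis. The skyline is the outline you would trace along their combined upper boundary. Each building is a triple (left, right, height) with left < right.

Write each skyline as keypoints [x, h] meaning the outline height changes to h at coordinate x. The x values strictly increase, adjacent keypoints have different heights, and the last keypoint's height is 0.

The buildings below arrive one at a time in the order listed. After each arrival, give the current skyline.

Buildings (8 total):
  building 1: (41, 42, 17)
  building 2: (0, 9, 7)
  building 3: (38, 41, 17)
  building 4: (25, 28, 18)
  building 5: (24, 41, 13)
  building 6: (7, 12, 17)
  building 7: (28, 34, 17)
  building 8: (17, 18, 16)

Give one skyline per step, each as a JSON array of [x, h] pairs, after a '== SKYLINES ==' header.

== SKYLINES ==
[[41,17],[42,0]]
[[0,7],[9,0],[41,17],[42,0]]
[[0,7],[9,0],[38,17],[42,0]]
[[0,7],[9,0],[25,18],[28,0],[38,17],[42,0]]
[[0,7],[9,0],[24,13],[25,18],[28,13],[38,17],[42,0]]
[[0,7],[7,17],[12,0],[24,13],[25,18],[28,13],[38,17],[42,0]]
[[0,7],[7,17],[12,0],[24,13],[25,18],[28,17],[34,13],[38,17],[42,0]]
[[0,7],[7,17],[12,0],[17,16],[18,0],[24,13],[25,18],[28,17],[34,13],[38,17],[42,0]]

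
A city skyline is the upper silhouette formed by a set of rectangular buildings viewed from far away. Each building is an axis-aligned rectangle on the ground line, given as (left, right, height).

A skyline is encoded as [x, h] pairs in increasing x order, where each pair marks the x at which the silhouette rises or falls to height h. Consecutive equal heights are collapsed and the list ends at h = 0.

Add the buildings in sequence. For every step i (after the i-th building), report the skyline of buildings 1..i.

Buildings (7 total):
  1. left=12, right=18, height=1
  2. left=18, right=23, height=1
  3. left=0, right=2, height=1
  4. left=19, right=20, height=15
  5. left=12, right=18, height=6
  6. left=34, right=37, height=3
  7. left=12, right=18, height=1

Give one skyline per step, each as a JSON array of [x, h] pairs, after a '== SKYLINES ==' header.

== SKYLINES ==
[[12,1],[18,0]]
[[12,1],[23,0]]
[[0,1],[2,0],[12,1],[23,0]]
[[0,1],[2,0],[12,1],[19,15],[20,1],[23,0]]
[[0,1],[2,0],[12,6],[18,1],[19,15],[20,1],[23,0]]
[[0,1],[2,0],[12,6],[18,1],[19,15],[20,1],[23,0],[34,3],[37,0]]
[[0,1],[2,0],[12,6],[18,1],[19,15],[20,1],[23,0],[34,3],[37,0]]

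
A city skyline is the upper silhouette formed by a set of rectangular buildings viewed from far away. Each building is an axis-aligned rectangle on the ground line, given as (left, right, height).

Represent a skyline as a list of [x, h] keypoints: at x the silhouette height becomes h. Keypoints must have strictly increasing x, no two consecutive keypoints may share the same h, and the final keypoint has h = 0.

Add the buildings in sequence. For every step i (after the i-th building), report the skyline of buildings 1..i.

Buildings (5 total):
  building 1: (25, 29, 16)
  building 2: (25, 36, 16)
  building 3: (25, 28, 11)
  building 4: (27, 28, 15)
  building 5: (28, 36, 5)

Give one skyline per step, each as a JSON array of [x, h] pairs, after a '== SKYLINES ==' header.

== SKYLINES ==
[[25,16],[29,0]]
[[25,16],[36,0]]
[[25,16],[36,0]]
[[25,16],[36,0]]
[[25,16],[36,0]]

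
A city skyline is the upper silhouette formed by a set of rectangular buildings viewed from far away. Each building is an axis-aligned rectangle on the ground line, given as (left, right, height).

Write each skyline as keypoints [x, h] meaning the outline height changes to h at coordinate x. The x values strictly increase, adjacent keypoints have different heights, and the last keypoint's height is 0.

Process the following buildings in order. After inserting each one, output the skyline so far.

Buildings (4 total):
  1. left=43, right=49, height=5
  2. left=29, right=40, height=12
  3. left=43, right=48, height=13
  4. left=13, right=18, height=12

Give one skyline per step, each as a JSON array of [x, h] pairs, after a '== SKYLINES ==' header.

== SKYLINES ==
[[43,5],[49,0]]
[[29,12],[40,0],[43,5],[49,0]]
[[29,12],[40,0],[43,13],[48,5],[49,0]]
[[13,12],[18,0],[29,12],[40,0],[43,13],[48,5],[49,0]]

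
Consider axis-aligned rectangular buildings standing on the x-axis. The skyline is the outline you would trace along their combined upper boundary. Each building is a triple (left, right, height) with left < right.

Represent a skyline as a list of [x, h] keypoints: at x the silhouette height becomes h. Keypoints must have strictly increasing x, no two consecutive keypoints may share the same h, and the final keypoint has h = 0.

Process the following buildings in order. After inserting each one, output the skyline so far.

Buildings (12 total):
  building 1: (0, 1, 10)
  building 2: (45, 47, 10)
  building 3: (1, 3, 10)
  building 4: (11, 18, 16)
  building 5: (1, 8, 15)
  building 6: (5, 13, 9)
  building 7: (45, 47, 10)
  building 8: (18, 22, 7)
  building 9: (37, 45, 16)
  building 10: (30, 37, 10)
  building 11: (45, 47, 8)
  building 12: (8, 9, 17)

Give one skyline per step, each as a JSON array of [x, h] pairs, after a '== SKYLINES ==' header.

== SKYLINES ==
[[0,10],[1,0]]
[[0,10],[1,0],[45,10],[47,0]]
[[0,10],[3,0],[45,10],[47,0]]
[[0,10],[3,0],[11,16],[18,0],[45,10],[47,0]]
[[0,10],[1,15],[8,0],[11,16],[18,0],[45,10],[47,0]]
[[0,10],[1,15],[8,9],[11,16],[18,0],[45,10],[47,0]]
[[0,10],[1,15],[8,9],[11,16],[18,0],[45,10],[47,0]]
[[0,10],[1,15],[8,9],[11,16],[18,7],[22,0],[45,10],[47,0]]
[[0,10],[1,15],[8,9],[11,16],[18,7],[22,0],[37,16],[45,10],[47,0]]
[[0,10],[1,15],[8,9],[11,16],[18,7],[22,0],[30,10],[37,16],[45,10],[47,0]]
[[0,10],[1,15],[8,9],[11,16],[18,7],[22,0],[30,10],[37,16],[45,10],[47,0]]
[[0,10],[1,15],[8,17],[9,9],[11,16],[18,7],[22,0],[30,10],[37,16],[45,10],[47,0]]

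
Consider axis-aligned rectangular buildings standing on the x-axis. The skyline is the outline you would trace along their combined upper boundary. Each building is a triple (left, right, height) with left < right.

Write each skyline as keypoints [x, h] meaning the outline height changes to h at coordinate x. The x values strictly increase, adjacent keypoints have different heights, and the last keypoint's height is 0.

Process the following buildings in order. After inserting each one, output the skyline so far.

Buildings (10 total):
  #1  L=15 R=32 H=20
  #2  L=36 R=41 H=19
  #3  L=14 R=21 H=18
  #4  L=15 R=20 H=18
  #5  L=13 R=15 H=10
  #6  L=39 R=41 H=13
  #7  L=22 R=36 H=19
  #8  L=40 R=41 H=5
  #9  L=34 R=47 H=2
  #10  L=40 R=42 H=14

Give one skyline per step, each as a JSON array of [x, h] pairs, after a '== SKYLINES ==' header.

== SKYLINES ==
[[15,20],[32,0]]
[[15,20],[32,0],[36,19],[41,0]]
[[14,18],[15,20],[32,0],[36,19],[41,0]]
[[14,18],[15,20],[32,0],[36,19],[41,0]]
[[13,10],[14,18],[15,20],[32,0],[36,19],[41,0]]
[[13,10],[14,18],[15,20],[32,0],[36,19],[41,0]]
[[13,10],[14,18],[15,20],[32,19],[41,0]]
[[13,10],[14,18],[15,20],[32,19],[41,0]]
[[13,10],[14,18],[15,20],[32,19],[41,2],[47,0]]
[[13,10],[14,18],[15,20],[32,19],[41,14],[42,2],[47,0]]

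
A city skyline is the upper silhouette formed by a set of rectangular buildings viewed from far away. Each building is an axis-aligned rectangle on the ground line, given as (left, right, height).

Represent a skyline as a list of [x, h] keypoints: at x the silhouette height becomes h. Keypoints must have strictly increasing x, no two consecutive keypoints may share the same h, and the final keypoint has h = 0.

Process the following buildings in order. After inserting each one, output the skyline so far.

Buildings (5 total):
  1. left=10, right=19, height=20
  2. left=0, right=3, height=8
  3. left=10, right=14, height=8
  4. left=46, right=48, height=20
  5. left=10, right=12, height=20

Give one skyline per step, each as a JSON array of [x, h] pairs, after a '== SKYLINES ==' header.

== SKYLINES ==
[[10,20],[19,0]]
[[0,8],[3,0],[10,20],[19,0]]
[[0,8],[3,0],[10,20],[19,0]]
[[0,8],[3,0],[10,20],[19,0],[46,20],[48,0]]
[[0,8],[3,0],[10,20],[19,0],[46,20],[48,0]]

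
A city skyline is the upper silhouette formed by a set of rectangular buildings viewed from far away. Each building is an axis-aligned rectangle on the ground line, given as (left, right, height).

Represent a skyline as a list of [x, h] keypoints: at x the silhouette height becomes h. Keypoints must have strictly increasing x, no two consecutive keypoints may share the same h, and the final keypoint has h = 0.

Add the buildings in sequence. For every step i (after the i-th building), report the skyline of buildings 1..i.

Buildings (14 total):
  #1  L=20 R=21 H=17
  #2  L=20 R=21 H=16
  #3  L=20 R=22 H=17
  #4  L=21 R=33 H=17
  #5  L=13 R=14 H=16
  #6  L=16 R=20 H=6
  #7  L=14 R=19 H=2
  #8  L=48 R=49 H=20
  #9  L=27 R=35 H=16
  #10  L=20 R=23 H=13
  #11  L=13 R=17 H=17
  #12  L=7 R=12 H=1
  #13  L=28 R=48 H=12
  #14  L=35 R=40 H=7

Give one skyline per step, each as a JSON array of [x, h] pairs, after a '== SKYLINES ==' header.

== SKYLINES ==
[[20,17],[21,0]]
[[20,17],[21,0]]
[[20,17],[22,0]]
[[20,17],[33,0]]
[[13,16],[14,0],[20,17],[33,0]]
[[13,16],[14,0],[16,6],[20,17],[33,0]]
[[13,16],[14,2],[16,6],[20,17],[33,0]]
[[13,16],[14,2],[16,6],[20,17],[33,0],[48,20],[49,0]]
[[13,16],[14,2],[16,6],[20,17],[33,16],[35,0],[48,20],[49,0]]
[[13,16],[14,2],[16,6],[20,17],[33,16],[35,0],[48,20],[49,0]]
[[13,17],[17,6],[20,17],[33,16],[35,0],[48,20],[49,0]]
[[7,1],[12,0],[13,17],[17,6],[20,17],[33,16],[35,0],[48,20],[49,0]]
[[7,1],[12,0],[13,17],[17,6],[20,17],[33,16],[35,12],[48,20],[49,0]]
[[7,1],[12,0],[13,17],[17,6],[20,17],[33,16],[35,12],[48,20],[49,0]]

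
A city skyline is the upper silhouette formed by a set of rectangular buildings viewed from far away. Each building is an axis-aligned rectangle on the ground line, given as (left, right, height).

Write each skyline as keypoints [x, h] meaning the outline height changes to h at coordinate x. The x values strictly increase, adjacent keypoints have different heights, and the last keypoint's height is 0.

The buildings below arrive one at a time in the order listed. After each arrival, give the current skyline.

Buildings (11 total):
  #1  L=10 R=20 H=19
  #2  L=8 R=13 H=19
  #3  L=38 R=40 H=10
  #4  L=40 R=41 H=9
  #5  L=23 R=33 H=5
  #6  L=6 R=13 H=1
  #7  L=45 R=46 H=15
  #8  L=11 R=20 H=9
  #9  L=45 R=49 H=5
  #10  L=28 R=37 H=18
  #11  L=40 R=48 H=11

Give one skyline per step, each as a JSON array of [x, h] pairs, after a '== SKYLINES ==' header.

== SKYLINES ==
[[10,19],[20,0]]
[[8,19],[20,0]]
[[8,19],[20,0],[38,10],[40,0]]
[[8,19],[20,0],[38,10],[40,9],[41,0]]
[[8,19],[20,0],[23,5],[33,0],[38,10],[40,9],[41,0]]
[[6,1],[8,19],[20,0],[23,5],[33,0],[38,10],[40,9],[41,0]]
[[6,1],[8,19],[20,0],[23,5],[33,0],[38,10],[40,9],[41,0],[45,15],[46,0]]
[[6,1],[8,19],[20,0],[23,5],[33,0],[38,10],[40,9],[41,0],[45,15],[46,0]]
[[6,1],[8,19],[20,0],[23,5],[33,0],[38,10],[40,9],[41,0],[45,15],[46,5],[49,0]]
[[6,1],[8,19],[20,0],[23,5],[28,18],[37,0],[38,10],[40,9],[41,0],[45,15],[46,5],[49,0]]
[[6,1],[8,19],[20,0],[23,5],[28,18],[37,0],[38,10],[40,11],[45,15],[46,11],[48,5],[49,0]]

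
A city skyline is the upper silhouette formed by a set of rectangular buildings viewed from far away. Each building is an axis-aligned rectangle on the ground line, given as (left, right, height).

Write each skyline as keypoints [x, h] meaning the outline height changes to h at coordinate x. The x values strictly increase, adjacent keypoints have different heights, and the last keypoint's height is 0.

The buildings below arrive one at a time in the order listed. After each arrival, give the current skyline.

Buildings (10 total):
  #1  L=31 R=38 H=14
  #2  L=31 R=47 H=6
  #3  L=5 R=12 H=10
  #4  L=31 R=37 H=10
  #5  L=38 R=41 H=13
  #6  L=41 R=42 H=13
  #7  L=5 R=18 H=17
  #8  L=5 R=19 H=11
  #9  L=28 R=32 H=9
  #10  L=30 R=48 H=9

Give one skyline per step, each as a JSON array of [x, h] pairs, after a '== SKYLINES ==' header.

== SKYLINES ==
[[31,14],[38,0]]
[[31,14],[38,6],[47,0]]
[[5,10],[12,0],[31,14],[38,6],[47,0]]
[[5,10],[12,0],[31,14],[38,6],[47,0]]
[[5,10],[12,0],[31,14],[38,13],[41,6],[47,0]]
[[5,10],[12,0],[31,14],[38,13],[42,6],[47,0]]
[[5,17],[18,0],[31,14],[38,13],[42,6],[47,0]]
[[5,17],[18,11],[19,0],[31,14],[38,13],[42,6],[47,0]]
[[5,17],[18,11],[19,0],[28,9],[31,14],[38,13],[42,6],[47,0]]
[[5,17],[18,11],[19,0],[28,9],[31,14],[38,13],[42,9],[48,0]]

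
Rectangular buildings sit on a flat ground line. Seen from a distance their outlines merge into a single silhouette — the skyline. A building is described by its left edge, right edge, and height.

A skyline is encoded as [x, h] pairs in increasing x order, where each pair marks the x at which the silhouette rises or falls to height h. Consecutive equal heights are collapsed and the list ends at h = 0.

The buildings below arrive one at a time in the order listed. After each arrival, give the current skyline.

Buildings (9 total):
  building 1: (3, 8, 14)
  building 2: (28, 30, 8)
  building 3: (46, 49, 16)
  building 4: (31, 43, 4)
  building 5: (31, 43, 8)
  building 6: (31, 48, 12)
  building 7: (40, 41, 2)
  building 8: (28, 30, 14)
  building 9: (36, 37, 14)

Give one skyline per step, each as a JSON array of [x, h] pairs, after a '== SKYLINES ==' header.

== SKYLINES ==
[[3,14],[8,0]]
[[3,14],[8,0],[28,8],[30,0]]
[[3,14],[8,0],[28,8],[30,0],[46,16],[49,0]]
[[3,14],[8,0],[28,8],[30,0],[31,4],[43,0],[46,16],[49,0]]
[[3,14],[8,0],[28,8],[30,0],[31,8],[43,0],[46,16],[49,0]]
[[3,14],[8,0],[28,8],[30,0],[31,12],[46,16],[49,0]]
[[3,14],[8,0],[28,8],[30,0],[31,12],[46,16],[49,0]]
[[3,14],[8,0],[28,14],[30,0],[31,12],[46,16],[49,0]]
[[3,14],[8,0],[28,14],[30,0],[31,12],[36,14],[37,12],[46,16],[49,0]]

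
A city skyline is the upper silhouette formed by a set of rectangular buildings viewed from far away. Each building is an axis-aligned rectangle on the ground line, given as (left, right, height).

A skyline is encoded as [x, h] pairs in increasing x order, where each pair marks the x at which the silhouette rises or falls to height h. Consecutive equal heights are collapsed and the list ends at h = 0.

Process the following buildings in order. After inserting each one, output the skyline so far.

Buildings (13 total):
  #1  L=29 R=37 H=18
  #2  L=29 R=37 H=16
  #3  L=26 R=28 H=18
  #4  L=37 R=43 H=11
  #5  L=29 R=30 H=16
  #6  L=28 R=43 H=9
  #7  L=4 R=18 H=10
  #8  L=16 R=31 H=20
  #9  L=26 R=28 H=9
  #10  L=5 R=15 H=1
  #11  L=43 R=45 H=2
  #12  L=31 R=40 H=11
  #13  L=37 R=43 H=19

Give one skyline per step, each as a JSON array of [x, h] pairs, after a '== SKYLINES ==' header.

== SKYLINES ==
[[29,18],[37,0]]
[[29,18],[37,0]]
[[26,18],[28,0],[29,18],[37,0]]
[[26,18],[28,0],[29,18],[37,11],[43,0]]
[[26,18],[28,0],[29,18],[37,11],[43,0]]
[[26,18],[28,9],[29,18],[37,11],[43,0]]
[[4,10],[18,0],[26,18],[28,9],[29,18],[37,11],[43,0]]
[[4,10],[16,20],[31,18],[37,11],[43,0]]
[[4,10],[16,20],[31,18],[37,11],[43,0]]
[[4,10],[16,20],[31,18],[37,11],[43,0]]
[[4,10],[16,20],[31,18],[37,11],[43,2],[45,0]]
[[4,10],[16,20],[31,18],[37,11],[43,2],[45,0]]
[[4,10],[16,20],[31,18],[37,19],[43,2],[45,0]]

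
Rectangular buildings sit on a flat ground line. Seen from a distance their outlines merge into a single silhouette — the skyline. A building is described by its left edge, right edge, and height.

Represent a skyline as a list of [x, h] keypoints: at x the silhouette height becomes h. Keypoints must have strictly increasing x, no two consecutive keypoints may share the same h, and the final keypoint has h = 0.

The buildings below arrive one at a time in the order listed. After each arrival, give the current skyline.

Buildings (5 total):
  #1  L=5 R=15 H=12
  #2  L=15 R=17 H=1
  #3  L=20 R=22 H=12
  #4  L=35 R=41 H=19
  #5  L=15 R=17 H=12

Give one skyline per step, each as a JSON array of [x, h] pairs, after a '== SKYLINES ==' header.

== SKYLINES ==
[[5,12],[15,0]]
[[5,12],[15,1],[17,0]]
[[5,12],[15,1],[17,0],[20,12],[22,0]]
[[5,12],[15,1],[17,0],[20,12],[22,0],[35,19],[41,0]]
[[5,12],[17,0],[20,12],[22,0],[35,19],[41,0]]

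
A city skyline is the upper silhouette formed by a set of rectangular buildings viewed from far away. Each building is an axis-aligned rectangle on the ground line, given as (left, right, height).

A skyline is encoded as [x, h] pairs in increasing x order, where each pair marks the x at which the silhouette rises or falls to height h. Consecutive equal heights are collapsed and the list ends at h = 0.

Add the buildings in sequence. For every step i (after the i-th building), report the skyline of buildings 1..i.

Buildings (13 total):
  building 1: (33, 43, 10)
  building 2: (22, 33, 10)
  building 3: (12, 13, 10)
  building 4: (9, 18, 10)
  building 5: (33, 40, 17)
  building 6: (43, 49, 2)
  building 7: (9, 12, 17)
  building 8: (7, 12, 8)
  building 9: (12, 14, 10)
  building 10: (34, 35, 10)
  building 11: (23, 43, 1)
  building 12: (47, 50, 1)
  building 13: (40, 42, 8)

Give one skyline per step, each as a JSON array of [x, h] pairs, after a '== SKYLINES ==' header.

== SKYLINES ==
[[33,10],[43,0]]
[[22,10],[43,0]]
[[12,10],[13,0],[22,10],[43,0]]
[[9,10],[18,0],[22,10],[43,0]]
[[9,10],[18,0],[22,10],[33,17],[40,10],[43,0]]
[[9,10],[18,0],[22,10],[33,17],[40,10],[43,2],[49,0]]
[[9,17],[12,10],[18,0],[22,10],[33,17],[40,10],[43,2],[49,0]]
[[7,8],[9,17],[12,10],[18,0],[22,10],[33,17],[40,10],[43,2],[49,0]]
[[7,8],[9,17],[12,10],[18,0],[22,10],[33,17],[40,10],[43,2],[49,0]]
[[7,8],[9,17],[12,10],[18,0],[22,10],[33,17],[40,10],[43,2],[49,0]]
[[7,8],[9,17],[12,10],[18,0],[22,10],[33,17],[40,10],[43,2],[49,0]]
[[7,8],[9,17],[12,10],[18,0],[22,10],[33,17],[40,10],[43,2],[49,1],[50,0]]
[[7,8],[9,17],[12,10],[18,0],[22,10],[33,17],[40,10],[43,2],[49,1],[50,0]]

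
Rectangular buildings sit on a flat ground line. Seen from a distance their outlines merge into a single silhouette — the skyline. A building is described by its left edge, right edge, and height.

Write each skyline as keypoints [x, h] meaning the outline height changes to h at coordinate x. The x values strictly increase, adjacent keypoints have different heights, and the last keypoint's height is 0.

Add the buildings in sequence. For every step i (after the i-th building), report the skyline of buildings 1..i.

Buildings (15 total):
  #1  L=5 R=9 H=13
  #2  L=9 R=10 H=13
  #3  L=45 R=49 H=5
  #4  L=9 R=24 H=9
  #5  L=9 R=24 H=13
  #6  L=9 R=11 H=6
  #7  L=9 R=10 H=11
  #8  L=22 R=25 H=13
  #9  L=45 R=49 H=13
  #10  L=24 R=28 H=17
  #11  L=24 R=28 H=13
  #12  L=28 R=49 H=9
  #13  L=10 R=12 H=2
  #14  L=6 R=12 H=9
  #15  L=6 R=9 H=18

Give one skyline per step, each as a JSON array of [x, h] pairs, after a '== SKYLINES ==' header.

== SKYLINES ==
[[5,13],[9,0]]
[[5,13],[10,0]]
[[5,13],[10,0],[45,5],[49,0]]
[[5,13],[10,9],[24,0],[45,5],[49,0]]
[[5,13],[24,0],[45,5],[49,0]]
[[5,13],[24,0],[45,5],[49,0]]
[[5,13],[24,0],[45,5],[49,0]]
[[5,13],[25,0],[45,5],[49,0]]
[[5,13],[25,0],[45,13],[49,0]]
[[5,13],[24,17],[28,0],[45,13],[49,0]]
[[5,13],[24,17],[28,0],[45,13],[49,0]]
[[5,13],[24,17],[28,9],[45,13],[49,0]]
[[5,13],[24,17],[28,9],[45,13],[49,0]]
[[5,13],[24,17],[28,9],[45,13],[49,0]]
[[5,13],[6,18],[9,13],[24,17],[28,9],[45,13],[49,0]]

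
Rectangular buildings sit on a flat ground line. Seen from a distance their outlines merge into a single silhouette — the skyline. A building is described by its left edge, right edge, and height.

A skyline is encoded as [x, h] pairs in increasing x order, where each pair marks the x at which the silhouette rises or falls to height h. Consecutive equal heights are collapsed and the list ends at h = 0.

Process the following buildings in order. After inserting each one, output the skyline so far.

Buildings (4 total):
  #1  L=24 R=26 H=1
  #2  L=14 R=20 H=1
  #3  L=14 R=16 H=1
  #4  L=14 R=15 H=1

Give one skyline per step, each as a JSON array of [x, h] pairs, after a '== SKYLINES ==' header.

== SKYLINES ==
[[24,1],[26,0]]
[[14,1],[20,0],[24,1],[26,0]]
[[14,1],[20,0],[24,1],[26,0]]
[[14,1],[20,0],[24,1],[26,0]]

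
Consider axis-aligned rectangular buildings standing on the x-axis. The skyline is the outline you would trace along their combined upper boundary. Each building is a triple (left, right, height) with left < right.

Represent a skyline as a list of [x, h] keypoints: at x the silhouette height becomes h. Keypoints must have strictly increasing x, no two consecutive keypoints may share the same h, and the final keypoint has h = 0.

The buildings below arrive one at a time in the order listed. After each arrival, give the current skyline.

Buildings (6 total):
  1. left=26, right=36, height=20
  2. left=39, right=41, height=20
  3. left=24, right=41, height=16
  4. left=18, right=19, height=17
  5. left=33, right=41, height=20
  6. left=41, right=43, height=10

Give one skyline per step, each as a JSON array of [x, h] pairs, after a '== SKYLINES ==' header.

== SKYLINES ==
[[26,20],[36,0]]
[[26,20],[36,0],[39,20],[41,0]]
[[24,16],[26,20],[36,16],[39,20],[41,0]]
[[18,17],[19,0],[24,16],[26,20],[36,16],[39,20],[41,0]]
[[18,17],[19,0],[24,16],[26,20],[41,0]]
[[18,17],[19,0],[24,16],[26,20],[41,10],[43,0]]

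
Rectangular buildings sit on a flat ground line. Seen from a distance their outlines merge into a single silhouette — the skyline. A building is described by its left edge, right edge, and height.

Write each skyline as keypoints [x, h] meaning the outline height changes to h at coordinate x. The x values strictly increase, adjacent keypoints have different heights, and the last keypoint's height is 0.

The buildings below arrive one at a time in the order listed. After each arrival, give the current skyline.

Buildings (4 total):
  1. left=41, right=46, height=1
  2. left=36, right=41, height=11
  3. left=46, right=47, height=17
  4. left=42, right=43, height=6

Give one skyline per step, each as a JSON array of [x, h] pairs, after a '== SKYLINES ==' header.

== SKYLINES ==
[[41,1],[46,0]]
[[36,11],[41,1],[46,0]]
[[36,11],[41,1],[46,17],[47,0]]
[[36,11],[41,1],[42,6],[43,1],[46,17],[47,0]]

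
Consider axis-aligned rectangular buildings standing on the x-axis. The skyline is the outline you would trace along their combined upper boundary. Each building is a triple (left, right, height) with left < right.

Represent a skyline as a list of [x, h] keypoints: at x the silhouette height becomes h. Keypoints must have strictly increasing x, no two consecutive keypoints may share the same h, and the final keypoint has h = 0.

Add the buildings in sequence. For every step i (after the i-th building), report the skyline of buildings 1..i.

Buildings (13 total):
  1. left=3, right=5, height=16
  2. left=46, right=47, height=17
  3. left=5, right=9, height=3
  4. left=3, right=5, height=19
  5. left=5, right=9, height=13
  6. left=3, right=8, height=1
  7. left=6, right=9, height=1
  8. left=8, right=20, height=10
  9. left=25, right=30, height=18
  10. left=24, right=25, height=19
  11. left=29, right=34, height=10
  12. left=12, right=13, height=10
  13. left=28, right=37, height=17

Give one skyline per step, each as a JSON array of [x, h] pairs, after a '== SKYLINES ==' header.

== SKYLINES ==
[[3,16],[5,0]]
[[3,16],[5,0],[46,17],[47,0]]
[[3,16],[5,3],[9,0],[46,17],[47,0]]
[[3,19],[5,3],[9,0],[46,17],[47,0]]
[[3,19],[5,13],[9,0],[46,17],[47,0]]
[[3,19],[5,13],[9,0],[46,17],[47,0]]
[[3,19],[5,13],[9,0],[46,17],[47,0]]
[[3,19],[5,13],[9,10],[20,0],[46,17],[47,0]]
[[3,19],[5,13],[9,10],[20,0],[25,18],[30,0],[46,17],[47,0]]
[[3,19],[5,13],[9,10],[20,0],[24,19],[25,18],[30,0],[46,17],[47,0]]
[[3,19],[5,13],[9,10],[20,0],[24,19],[25,18],[30,10],[34,0],[46,17],[47,0]]
[[3,19],[5,13],[9,10],[20,0],[24,19],[25,18],[30,10],[34,0],[46,17],[47,0]]
[[3,19],[5,13],[9,10],[20,0],[24,19],[25,18],[30,17],[37,0],[46,17],[47,0]]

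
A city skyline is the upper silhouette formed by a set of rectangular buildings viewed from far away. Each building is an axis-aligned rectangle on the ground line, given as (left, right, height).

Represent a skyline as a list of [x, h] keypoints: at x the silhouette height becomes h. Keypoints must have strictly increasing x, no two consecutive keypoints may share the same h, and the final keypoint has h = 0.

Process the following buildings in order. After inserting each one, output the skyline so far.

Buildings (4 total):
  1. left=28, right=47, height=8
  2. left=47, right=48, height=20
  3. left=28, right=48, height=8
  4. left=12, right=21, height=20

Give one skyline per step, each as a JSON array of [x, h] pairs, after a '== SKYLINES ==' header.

== SKYLINES ==
[[28,8],[47,0]]
[[28,8],[47,20],[48,0]]
[[28,8],[47,20],[48,0]]
[[12,20],[21,0],[28,8],[47,20],[48,0]]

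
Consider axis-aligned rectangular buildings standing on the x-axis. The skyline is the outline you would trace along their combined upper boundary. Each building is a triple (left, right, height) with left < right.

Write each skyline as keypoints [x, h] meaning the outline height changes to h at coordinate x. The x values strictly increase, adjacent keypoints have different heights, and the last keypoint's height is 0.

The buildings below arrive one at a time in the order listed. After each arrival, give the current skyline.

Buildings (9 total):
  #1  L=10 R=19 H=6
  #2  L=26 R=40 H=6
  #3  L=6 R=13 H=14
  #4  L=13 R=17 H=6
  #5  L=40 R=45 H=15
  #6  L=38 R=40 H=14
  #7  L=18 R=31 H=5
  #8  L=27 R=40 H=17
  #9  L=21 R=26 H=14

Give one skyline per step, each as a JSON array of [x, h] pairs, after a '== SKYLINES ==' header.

== SKYLINES ==
[[10,6],[19,0]]
[[10,6],[19,0],[26,6],[40,0]]
[[6,14],[13,6],[19,0],[26,6],[40,0]]
[[6,14],[13,6],[19,0],[26,6],[40,0]]
[[6,14],[13,6],[19,0],[26,6],[40,15],[45,0]]
[[6,14],[13,6],[19,0],[26,6],[38,14],[40,15],[45,0]]
[[6,14],[13,6],[19,5],[26,6],[38,14],[40,15],[45,0]]
[[6,14],[13,6],[19,5],[26,6],[27,17],[40,15],[45,0]]
[[6,14],[13,6],[19,5],[21,14],[26,6],[27,17],[40,15],[45,0]]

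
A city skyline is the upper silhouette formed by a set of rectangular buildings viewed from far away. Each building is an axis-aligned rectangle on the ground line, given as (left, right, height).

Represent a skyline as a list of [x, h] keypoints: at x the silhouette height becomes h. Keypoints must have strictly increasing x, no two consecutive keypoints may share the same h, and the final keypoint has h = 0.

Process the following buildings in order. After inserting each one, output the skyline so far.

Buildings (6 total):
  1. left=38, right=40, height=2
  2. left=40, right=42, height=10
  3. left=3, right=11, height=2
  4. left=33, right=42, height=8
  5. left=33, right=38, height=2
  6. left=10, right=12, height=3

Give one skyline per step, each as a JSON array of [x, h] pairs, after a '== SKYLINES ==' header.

== SKYLINES ==
[[38,2],[40,0]]
[[38,2],[40,10],[42,0]]
[[3,2],[11,0],[38,2],[40,10],[42,0]]
[[3,2],[11,0],[33,8],[40,10],[42,0]]
[[3,2],[11,0],[33,8],[40,10],[42,0]]
[[3,2],[10,3],[12,0],[33,8],[40,10],[42,0]]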